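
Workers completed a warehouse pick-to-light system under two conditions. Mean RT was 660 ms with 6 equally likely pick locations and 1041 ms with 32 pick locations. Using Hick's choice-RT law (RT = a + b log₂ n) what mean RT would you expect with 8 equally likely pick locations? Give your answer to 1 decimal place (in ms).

With log₂ n on the abscissa the relation is linear; from the two conditions:
  b = (1041 − 660) / (log₂ 32 − log₂ 6) = 381 / (5 − 2.5850) = 157.762 ms/bit
  a = 660 − 157.762 × 2.5850 = 252.192 ms
Then RT(8) = 252.192 + 157.762 × log₂ 8 = 252.192 + 157.762 × 3 ≈ 725.477 ms.

725.5 ms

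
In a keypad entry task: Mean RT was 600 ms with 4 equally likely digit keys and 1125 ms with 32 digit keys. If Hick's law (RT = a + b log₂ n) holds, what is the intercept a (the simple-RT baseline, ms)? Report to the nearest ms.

250 ms

The slope on a log₂ axis is (1125 − 600) / (5 − 2) = 175 ms/bit.
Intercept: a = 600 − 175·log₂(4) = 250.000 ms.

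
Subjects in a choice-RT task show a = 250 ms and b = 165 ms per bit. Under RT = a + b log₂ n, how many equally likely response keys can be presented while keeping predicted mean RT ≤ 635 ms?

5

165·log₂ n ≤ 635 − 250 = 385, giving log₂ n ≤ 2.3333 and n ≤ 5.040. The largest whole number is 5.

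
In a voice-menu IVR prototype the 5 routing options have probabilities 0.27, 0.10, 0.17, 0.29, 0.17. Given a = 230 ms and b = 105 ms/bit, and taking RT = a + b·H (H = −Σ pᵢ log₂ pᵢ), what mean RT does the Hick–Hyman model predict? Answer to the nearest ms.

464 ms

Entropy contributions −pᵢ log₂ pᵢ: 0.5100, 0.3322, 0.4346, 0.5179, 0.4346; sum H = 2.2293 bits.
RT = a + bH = 230 + 105·2.2293 = 464.08 ms.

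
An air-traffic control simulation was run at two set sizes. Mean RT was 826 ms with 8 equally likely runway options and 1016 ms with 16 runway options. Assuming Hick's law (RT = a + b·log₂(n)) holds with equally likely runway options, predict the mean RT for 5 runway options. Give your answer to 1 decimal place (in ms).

697.2 ms

With log₂ n on the abscissa the relation is linear; from the two conditions:
  b = (1016 − 826) / (log₂ 16 − log₂ 8) = 190 / (4 − 3) = 190.000 ms/bit
  a = 826 − 190.000 × 3 = 256.000 ms
Then RT(5) = 256.000 + 190.000 × log₂ 5 = 256.000 + 190.000 × 2.3219 ≈ 697.166 ms.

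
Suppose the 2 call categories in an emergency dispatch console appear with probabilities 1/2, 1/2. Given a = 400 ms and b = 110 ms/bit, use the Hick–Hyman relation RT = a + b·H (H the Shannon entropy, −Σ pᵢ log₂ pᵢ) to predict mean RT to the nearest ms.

510 ms

H = −Σ pᵢ log₂ pᵢ = 0.5·1 + 0.5·1 = 1.000 bits.
RT = 400 + 110 × 1.000 = 510.00 ms.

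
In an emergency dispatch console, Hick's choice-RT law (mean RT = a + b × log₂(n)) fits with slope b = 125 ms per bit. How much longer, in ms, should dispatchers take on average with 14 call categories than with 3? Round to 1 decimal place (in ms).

The intercept a cancels: ΔRT = b·(log₂ n₂ − log₂ n₁) = b·log₂(n₂/n₁).
log₂(14) − log₂(3) = 3.8074 − 1.5850 = 2.2224.
ΔRT = 125 × 2.2224 = 277.799 ms.

277.8 ms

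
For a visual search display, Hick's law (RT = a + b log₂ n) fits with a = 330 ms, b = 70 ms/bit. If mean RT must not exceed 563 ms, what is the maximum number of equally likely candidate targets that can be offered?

10

Set 330 + 70·log₂ n ≤ 563 → log₂ n ≤ (563 − 330)/70 = 3.3286.
So n ≤ 2^3.3286 = 10.046; the largest integer n is 10.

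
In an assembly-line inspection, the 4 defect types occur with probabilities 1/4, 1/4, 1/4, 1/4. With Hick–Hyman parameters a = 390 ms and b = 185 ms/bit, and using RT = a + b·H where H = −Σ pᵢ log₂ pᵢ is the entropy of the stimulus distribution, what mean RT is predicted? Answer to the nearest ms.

760 ms

H = −Σ pᵢ log₂ pᵢ = 0.25·2 + 0.25·2 + 0.25·2 + 0.25·2 = 2.000 bits.
RT = 390 + 185 × 2.000 = 760.00 ms.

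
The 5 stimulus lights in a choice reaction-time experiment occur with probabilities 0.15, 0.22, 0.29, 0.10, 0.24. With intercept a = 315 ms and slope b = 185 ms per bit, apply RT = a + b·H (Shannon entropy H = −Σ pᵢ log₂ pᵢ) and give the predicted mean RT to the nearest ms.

729 ms

Entropy contributions −pᵢ log₂ pᵢ: 0.4105, 0.4806, 0.5179, 0.3322, 0.4941; sum H = 2.2353 bits.
RT = a + bH = 315 + 185·2.2353 = 728.54 ms.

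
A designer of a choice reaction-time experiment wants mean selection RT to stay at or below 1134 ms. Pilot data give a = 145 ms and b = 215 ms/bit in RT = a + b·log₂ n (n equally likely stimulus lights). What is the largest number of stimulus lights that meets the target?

Set 145 + 215·log₂ n ≤ 1134 → log₂ n ≤ (1134 − 145)/215 = 4.6000.
So n ≤ 2^4.6000 = 24.251; the largest integer n is 24.

24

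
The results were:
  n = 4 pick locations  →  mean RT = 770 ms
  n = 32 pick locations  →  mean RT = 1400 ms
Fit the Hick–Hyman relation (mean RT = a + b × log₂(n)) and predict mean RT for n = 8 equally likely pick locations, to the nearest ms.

Solve the two-equation system in a and b:
  b = (1400 − 770) / (log₂ 32 − log₂ 4) = 630 / (5 − 2) = 210 ms/bit
  a = 770 − 210 × 2 = 350 ms
Then RT(8) = 350 + 210 × log₂ 8 = 350 + 210 × 3 ≈ 980.000 ms.

980 ms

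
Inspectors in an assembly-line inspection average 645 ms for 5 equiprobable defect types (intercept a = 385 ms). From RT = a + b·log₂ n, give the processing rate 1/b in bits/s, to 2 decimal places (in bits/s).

8.93 bits/s

Choice component = 645 − 385 = 260 ms over log₂(5) = 2.3219 bits.
b = 260 / 2.3219 = 111.976 ms/bit, so 1/b = 8.930 bits/s.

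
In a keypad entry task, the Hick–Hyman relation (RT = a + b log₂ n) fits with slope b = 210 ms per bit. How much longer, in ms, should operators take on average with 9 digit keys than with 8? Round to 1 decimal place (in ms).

35.7 ms

Only the slope matters, since a is common to both: ΔRT = b·log₂(n₂/n₁).
log₂(9) − log₂(8) = 3.1699 − 3 = 0.1699.
ΔRT = 210 × 0.1699 = 35.684 ms.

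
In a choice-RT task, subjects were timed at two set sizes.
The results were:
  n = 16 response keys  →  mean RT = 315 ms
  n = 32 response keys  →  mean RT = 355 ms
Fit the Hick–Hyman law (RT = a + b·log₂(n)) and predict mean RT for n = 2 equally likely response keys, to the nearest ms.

195 ms

Fit slope and intercept:
  b = (355 − 315) / (log₂ 32 − log₂ 16) = 40 / (5 − 4) = 40 ms/bit
  a = 315 − 40 × 4 = 155 ms
Then RT(2) = 155 + 40 × log₂ 2 = 155 + 40 × 1 ≈ 195.000 ms.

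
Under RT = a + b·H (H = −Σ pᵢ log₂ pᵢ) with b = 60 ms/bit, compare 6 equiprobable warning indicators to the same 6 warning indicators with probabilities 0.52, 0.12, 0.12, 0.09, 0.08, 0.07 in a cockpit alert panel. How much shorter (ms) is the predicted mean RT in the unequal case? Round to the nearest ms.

29 ms

The RT saving is b·ΔH. Equiprobable H₀ = log₂(6) = 2.5850 bits; with the given probabilities H = 2.0974 bits.
b·(H₀ − H) = 60 × (2.5850 − 2.0974) = 29.25 ms.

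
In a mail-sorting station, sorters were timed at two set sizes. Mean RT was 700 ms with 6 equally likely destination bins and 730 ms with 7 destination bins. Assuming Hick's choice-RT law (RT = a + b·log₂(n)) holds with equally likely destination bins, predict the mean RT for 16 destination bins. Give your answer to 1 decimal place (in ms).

Solve the two-equation system in a and b:
  b = (730 − 700) / (log₂ 7 − log₂ 6) = 30 / (2.8074 − 2.5850) = 134.897 ms/bit
  a = 700 − 134.897 × 2.5850 = 351.297 ms
Then RT(16) = 351.297 + 134.897 × log₂ 16 = 351.297 + 134.897 × 4 ≈ 890.884 ms.

890.9 ms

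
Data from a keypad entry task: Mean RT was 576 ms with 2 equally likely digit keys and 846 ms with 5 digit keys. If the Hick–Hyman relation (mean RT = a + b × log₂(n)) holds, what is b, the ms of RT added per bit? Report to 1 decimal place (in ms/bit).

b = (RT₂ − RT₁)/(log₂ n₂ − log₂ n₁) = (846 − 576)/(2.3219 − 1) = 204.247 ms/bit.

204.2 ms/bit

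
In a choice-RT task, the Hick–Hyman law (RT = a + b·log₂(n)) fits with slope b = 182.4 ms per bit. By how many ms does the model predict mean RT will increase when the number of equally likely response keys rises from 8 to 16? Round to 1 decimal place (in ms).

182.4 ms

ΔRT = (a + b log₂ n₂) − (a + b log₂ n₁) = b·(log₂ n₂ − log₂ n₁).
log₂(16) − log₂(8) = log₂(16/8) = log₂(2) = 1.
ΔRT = 182.4 × 1.0000 = 182.400 ms.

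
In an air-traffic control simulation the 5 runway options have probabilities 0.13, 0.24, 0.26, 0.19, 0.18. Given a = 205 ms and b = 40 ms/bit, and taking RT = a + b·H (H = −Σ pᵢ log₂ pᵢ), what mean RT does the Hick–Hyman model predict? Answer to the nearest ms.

296 ms

Entropy contributions −pᵢ log₂ pᵢ: 0.3826, 0.4941, 0.5053, 0.4552, 0.4453; sum H = 2.2826 bits.
RT = a + bH = 205 + 40·2.2826 = 296.30 ms.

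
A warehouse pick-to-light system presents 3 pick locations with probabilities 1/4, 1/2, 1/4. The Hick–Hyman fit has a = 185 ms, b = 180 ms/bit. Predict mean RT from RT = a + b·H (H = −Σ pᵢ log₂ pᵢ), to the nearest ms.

455 ms

H = −Σ pᵢ log₂ pᵢ = 0.25·2 + 0.5·1 + 0.25·2 = 1.500 bits.
RT = 185 + 180 × 1.500 = 455.00 ms.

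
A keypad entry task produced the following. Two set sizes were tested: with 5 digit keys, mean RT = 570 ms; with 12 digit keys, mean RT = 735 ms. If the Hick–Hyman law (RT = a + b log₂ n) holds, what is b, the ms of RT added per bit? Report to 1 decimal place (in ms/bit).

130.6 ms/bit

Slope: b = (735 − 570) / (log₂ 12 − log₂ 5) = 165/1.2630 = 130.638 ms/bit.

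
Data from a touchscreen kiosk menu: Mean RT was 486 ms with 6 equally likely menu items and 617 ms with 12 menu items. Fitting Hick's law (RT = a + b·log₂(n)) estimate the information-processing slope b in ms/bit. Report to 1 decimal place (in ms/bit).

131.0 ms/bit

b = (RT₂ − RT₁)/(log₂ n₂ − log₂ n₁) = (617 − 486)/(3.5850 − 2.5850) = 131.000 ms/bit.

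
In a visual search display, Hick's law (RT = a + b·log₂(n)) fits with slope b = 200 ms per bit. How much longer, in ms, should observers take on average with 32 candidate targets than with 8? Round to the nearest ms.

The intercept a cancels: ΔRT = b·(log₂ n₂ − log₂ n₁) = b·log₂(n₂/n₁).
log₂(32) − log₂(8) = log₂(32/8) = log₂(4) = 2.
ΔRT = 200 × 2.0000 = 400.000 ms.

400 ms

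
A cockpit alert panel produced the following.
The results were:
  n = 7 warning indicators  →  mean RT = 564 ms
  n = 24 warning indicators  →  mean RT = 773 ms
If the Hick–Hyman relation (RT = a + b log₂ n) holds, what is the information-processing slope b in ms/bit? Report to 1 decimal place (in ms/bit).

117.6 ms/bit

The slope on a log₂ axis is (773 − 564) / (4.5850 − 2.8074) = 117.574 ms/bit.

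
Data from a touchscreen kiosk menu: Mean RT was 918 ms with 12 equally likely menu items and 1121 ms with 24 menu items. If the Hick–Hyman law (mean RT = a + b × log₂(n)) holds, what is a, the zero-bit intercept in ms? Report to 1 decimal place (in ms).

b = (RT₂ − RT₁)/(log₂ n₂ − log₂ n₁) = (1121 − 918)/(4.5850 − 3.5850) = 203.000 ms/bit.
Intercept: a = 918 − 203.000·log₂(12) = 190.253 ms.

190.3 ms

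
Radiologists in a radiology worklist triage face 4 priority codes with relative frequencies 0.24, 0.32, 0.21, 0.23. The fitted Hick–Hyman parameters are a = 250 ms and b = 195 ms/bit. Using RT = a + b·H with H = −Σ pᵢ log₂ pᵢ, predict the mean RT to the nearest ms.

Entropy contributions −pᵢ log₂ pᵢ: 0.4941, 0.5260, 0.4728, 0.4877; sum H = 1.9807 bits.
RT = a + bH = 250 + 195·1.9807 = 636.23 ms.

636 ms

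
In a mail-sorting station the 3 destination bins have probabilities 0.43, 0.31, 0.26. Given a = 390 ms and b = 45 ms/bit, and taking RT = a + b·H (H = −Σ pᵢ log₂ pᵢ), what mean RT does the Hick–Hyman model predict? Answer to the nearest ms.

H = 0.43·log₂(1/0.43) + 0.31·log₂(1/0.31) + 0.26·log₂(1/0.26) = 1.5526 bits.
RT = 390 + 45 × 1.5526 = 459.87 ms.

460 ms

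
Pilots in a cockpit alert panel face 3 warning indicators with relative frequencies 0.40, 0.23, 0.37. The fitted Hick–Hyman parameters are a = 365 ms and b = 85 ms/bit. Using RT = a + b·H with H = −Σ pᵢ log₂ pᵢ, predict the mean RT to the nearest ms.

Entropy contributions −pᵢ log₂ pᵢ: 0.5288, 0.4877, 0.5307; sum H = 1.5472 bits.
RT = a + bH = 365 + 85·1.5472 = 496.51 ms.

497 ms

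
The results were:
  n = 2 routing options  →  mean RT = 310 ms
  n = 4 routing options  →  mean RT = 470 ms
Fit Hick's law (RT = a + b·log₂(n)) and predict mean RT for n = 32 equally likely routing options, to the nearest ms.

With log₂ n on the abscissa the relation is linear; from the two conditions:
  b = (470 − 310) / (log₂ 4 − log₂ 2) = 160 / (2 − 1) = 160 ms/bit
  a = 310 − 160 × 1 = 150 ms
Then RT(32) = 150 + 160 × log₂ 32 = 150 + 160 × 5 ≈ 950.000 ms.

950 ms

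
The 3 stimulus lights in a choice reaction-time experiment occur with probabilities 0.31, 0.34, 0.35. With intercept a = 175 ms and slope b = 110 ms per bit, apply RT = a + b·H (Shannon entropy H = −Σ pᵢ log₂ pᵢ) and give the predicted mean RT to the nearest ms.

H = 0.31·log₂(1/0.31) + 0.34·log₂(1/0.34) + 0.35·log₂(1/0.35) = 1.5831 bits.
RT = 175 + 110 × 1.5831 = 349.14 ms.

349 ms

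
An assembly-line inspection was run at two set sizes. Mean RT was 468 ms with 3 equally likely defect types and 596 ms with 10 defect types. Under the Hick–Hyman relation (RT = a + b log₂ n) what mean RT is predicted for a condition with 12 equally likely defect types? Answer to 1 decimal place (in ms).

With log₂ n on the abscissa the relation is linear; from the two conditions:
  b = (596 − 468) / (log₂ 10 − log₂ 3) = 128 / (3.3219 − 1.5850) = 73.692 ms/bit
  a = 468 − 73.692 × 1.5850 = 351.201 ms
Then RT(12) = 351.201 + 73.692 × log₂ 12 = 351.201 + 73.692 × 3.5850 ≈ 615.383 ms.

615.4 ms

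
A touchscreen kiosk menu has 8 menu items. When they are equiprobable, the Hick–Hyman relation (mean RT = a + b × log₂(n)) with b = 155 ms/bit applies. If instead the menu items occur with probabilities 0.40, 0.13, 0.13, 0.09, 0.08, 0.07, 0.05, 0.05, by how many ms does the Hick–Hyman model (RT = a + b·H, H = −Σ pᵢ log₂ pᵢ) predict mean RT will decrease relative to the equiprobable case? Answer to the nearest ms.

The RT saving is b·ΔH. Equiprobable H₀ = log₂(8) = 3.0000 bits; with the given probabilities H = 2.5990 bits.
b·(H₀ − H) = 155 × (3.0000 − 2.5990) = 62.16 ms.

62 ms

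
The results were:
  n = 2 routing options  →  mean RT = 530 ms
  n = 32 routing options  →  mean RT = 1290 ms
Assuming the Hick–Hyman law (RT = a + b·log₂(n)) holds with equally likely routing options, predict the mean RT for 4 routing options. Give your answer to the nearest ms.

Fit slope and intercept:
  b = (1290 − 530) / (log₂ 32 − log₂ 2) = 760 / (5 − 1) = 190 ms/bit
  a = 530 − 190 × 1 = 340 ms
Then RT(4) = 340 + 190 × log₂ 4 = 340 + 190 × 2 ≈ 720.000 ms.

720 ms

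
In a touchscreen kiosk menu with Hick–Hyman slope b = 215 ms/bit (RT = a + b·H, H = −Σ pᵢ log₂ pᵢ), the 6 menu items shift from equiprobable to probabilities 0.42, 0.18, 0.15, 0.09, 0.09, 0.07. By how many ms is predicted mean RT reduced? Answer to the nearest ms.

Equiprobable entropy H₀ = log₂ 6 = 2.5850 bits.
Skewed entropy H = −Σ pᵢ log₂ pᵢ = 2.2754 bits.
ΔRT = b·(H₀ − H) = 215 × 0.3096 = 66.56 ms.

67 ms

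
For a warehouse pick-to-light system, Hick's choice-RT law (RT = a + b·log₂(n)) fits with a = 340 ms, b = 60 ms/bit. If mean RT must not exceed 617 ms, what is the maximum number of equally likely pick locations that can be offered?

24

Set 340 + 60·log₂ n ≤ 617 → log₂ n ≤ (617 − 340)/60 = 4.6167.
So n ≤ 2^4.6167 = 24.533; the largest integer n is 24.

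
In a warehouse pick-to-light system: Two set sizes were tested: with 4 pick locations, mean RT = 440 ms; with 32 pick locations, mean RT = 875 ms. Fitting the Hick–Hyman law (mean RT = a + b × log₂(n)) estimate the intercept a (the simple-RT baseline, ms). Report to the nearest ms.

b = (RT₂ − RT₁)/(log₂ n₂ − log₂ n₁) = (875 − 440)/(5 − 2) = 145 ms/bit.
Intercept: a = 440 − 145·log₂(4) = 150.000 ms.

150 ms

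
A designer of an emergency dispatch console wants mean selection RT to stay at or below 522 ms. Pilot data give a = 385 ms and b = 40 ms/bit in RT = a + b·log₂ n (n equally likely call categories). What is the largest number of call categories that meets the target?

40·log₂ n ≤ 522 − 385 = 137, giving log₂ n ≤ 3.4250 and n ≤ 10.741. The largest whole number is 10.

10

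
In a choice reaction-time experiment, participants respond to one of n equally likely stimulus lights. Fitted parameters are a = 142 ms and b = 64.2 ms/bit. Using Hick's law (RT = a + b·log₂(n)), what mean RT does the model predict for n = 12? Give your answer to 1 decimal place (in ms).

372.2 ms

log₂(12) = 3.5850 bits, so RT = 142 + 64.2 × 3.5850 ≈ 372.155 ms.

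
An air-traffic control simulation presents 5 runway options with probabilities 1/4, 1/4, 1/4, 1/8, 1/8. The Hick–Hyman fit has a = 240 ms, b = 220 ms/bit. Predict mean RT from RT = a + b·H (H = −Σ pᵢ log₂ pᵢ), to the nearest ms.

735 ms

Each term −pᵢ log₂ pᵢ: 0.25·2 + 0.25·2 + 0.25·2 + 0.125·3 + 0.125·3; summed, H = 2.250 bits.
Mean RT = a + bH = 240 + 220·2.250 = 735.00 ms.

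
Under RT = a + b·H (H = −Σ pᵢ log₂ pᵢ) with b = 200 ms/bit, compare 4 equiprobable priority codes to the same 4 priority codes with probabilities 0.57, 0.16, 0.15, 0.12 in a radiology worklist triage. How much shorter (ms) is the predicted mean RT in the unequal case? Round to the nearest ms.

The RT saving is b·ΔH. Equiprobable H₀ = log₂(4) = 2.0000 bits; with the given probabilities H = 1.6629 bits.
b·(H₀ − H) = 200 × (2.0000 − 1.6629) = 67.42 ms.

67 ms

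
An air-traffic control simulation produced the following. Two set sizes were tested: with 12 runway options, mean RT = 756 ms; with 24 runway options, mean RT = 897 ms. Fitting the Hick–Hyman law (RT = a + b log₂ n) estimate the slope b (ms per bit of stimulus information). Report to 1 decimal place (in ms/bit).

141.0 ms/bit

Slope: b = (897 − 756) / (log₂ 24 − log₂ 12) = 141/1.0000 = 141.000 ms/bit.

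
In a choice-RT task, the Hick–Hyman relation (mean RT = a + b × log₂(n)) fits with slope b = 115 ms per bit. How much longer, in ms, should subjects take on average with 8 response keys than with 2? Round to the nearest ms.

The intercept a cancels: ΔRT = b·(log₂ n₂ − log₂ n₁) = b·log₂(n₂/n₁).
log₂(8) − log₂(2) = log₂(8/2) = log₂(4) = 2.
ΔRT = 115 × 2.0000 = 230.000 ms.

230 ms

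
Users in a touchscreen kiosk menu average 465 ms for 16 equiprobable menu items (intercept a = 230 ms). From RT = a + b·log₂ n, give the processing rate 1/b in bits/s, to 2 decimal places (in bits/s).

17.02 bits/s

Choice component = 465 − 230 = 235 ms over log₂(16) = 4 bits.
b = 235 / 4 = 58.750 ms/bit, so 1/b = 17.021 bits/s.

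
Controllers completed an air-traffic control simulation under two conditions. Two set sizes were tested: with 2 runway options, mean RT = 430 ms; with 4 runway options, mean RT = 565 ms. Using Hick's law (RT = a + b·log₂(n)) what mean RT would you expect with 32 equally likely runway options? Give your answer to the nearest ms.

970 ms

Fit slope and intercept:
  b = (565 − 430) / (log₂ 4 − log₂ 2) = 135 / (2 − 1) = 135 ms/bit
  a = 430 − 135 × 1 = 295 ms
Then RT(32) = 295 + 135 × log₂ 32 = 295 + 135 × 5 ≈ 970.000 ms.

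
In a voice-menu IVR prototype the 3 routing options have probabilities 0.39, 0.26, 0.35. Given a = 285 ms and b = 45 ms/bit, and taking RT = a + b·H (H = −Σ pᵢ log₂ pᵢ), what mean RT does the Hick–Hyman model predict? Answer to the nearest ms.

Entropy contributions −pᵢ log₂ pᵢ: 0.5298, 0.5053, 0.5301; sum H = 1.5652 bits.
RT = a + bH = 285 + 45·1.5652 = 355.43 ms.

355 ms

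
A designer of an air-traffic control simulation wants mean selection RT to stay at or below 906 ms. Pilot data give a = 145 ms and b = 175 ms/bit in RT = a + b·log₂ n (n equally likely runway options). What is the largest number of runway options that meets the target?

175·log₂ n ≤ 906 − 145 = 761, giving log₂ n ≤ 4.3486 and n ≤ 20.373. The largest whole number is 20.

20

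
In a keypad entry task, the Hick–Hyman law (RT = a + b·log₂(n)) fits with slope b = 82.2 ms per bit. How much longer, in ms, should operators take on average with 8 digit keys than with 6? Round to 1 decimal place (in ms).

Only the slope matters, since a is common to both: ΔRT = b·log₂(n₂/n₁).
log₂(8) − log₂(6) = 3 − 2.5850 = 0.4150.
ΔRT = 82.2 × 0.4150 = 34.116 ms.

34.1 ms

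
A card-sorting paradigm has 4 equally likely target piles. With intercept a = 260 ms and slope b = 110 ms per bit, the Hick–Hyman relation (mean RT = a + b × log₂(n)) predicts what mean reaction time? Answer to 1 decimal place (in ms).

480.0 ms

log₂(4) = 2 bits, so RT = 260 + 110 × 2 ≈ 480.000 ms.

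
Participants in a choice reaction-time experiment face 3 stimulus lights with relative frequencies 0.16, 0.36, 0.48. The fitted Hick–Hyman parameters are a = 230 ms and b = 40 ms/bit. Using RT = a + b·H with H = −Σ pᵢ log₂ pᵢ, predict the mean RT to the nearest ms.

288 ms

Entropy contributions −pᵢ log₂ pᵢ: 0.4230, 0.5306, 0.5083; sum H = 1.4619 bits.
RT = a + bH = 230 + 40·1.4619 = 288.48 ms.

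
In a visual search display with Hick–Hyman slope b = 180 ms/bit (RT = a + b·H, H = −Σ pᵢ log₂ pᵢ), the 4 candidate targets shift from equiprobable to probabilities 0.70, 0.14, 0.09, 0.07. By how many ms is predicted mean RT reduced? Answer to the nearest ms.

Equiprobable entropy H₀ = log₂ 4 = 2.0000 bits.
Skewed entropy H = −Σ pᵢ log₂ pᵢ = 1.3385 bits.
ΔRT = b·(H₀ − H) = 180 × 0.6615 = 119.07 ms.

119 ms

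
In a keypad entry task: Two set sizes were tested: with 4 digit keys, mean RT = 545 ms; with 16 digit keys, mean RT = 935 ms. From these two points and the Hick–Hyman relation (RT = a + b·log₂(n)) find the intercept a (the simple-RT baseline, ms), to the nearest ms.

155 ms

b = (RT₂ − RT₁)/(log₂ n₂ − log₂ n₁) = (935 − 545)/(4 − 2) = 195 ms/bit.
a = RT₁ − b·log₂ n₁ = 545 − 195 × 2 = 155.000 ms.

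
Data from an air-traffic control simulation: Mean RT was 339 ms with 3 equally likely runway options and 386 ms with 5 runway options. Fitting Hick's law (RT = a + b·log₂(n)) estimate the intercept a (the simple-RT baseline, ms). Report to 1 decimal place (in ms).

The slope on a log₂ axis is (386 − 339) / (2.3219 − 1.5850) = 63.775 ms/bit.
a = RT₁ − b·log₂ n₁ = 339 − 63.775 × 1.5850 = 237.919 ms.

237.9 ms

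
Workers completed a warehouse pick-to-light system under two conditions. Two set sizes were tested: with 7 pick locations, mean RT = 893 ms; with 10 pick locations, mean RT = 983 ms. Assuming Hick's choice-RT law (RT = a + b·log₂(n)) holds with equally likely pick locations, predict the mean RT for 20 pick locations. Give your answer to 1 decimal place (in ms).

1157.9 ms

RT is linear in log₂ n, so two points fix the line:
  b = (983 − 893) / (log₂ 10 − log₂ 7) = 90 / (3.3219 − 2.8074) = 174.902 ms/bit
  a = 893 − 174.902 × 2.8074 = 401.987 ms
Then RT(20) = 401.987 + 174.902 × log₂ 20 = 401.987 + 174.902 × 4.3219 ≈ 1157.902 ms.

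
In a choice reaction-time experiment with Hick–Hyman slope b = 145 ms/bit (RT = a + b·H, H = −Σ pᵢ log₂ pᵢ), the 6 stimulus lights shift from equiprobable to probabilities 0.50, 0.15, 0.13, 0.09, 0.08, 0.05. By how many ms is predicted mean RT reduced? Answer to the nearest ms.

Equiprobable entropy H₀ = log₂ 6 = 2.5850 bits.
Skewed entropy H = −Σ pᵢ log₂ pᵢ = 2.1134 bits.
ΔRT = b·(H₀ − H) = 145 × 0.4715 = 68.37 ms.

68 ms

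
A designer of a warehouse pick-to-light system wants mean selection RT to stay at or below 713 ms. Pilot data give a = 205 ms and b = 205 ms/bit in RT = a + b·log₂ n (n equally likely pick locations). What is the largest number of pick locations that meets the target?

5

205·log₂ n ≤ 713 − 205 = 508, giving log₂ n ≤ 2.4780 and n ≤ 5.571. The largest whole number is 5.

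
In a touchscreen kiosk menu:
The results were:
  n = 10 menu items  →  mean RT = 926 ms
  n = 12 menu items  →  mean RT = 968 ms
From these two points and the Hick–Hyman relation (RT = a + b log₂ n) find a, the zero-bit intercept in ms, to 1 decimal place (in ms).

395.6 ms

b = (RT₂ − RT₁)/(log₂ n₂ − log₂ n₁) = (968 − 926)/(3.5850 − 3.3219) = 159.675 ms/bit.
Intercept: a = 926 − 159.675·log₂(10) = 395.571 ms.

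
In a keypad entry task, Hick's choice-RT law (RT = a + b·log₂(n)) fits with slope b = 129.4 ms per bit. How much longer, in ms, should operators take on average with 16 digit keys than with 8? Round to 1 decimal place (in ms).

129.4 ms

ΔRT = (a + b log₂ n₂) − (a + b log₂ n₁) = b·(log₂ n₂ − log₂ n₁).
log₂(16) − log₂(8) = log₂(16/8) = log₂(2) = 1.
ΔRT = 129.4 × 1.0000 = 129.400 ms.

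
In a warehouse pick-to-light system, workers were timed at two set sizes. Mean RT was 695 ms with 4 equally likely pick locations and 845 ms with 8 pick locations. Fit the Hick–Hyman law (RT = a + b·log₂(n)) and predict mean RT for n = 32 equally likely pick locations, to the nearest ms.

RT is linear in log₂ n, so two points fix the line:
  b = (845 − 695) / (log₂ 8 − log₂ 4) = 150 / (3 − 2) = 150 ms/bit
  a = 695 − 150 × 2 = 395 ms
Then RT(32) = 395 + 150 × log₂ 32 = 395 + 150 × 5 ≈ 1145.000 ms.

1145 ms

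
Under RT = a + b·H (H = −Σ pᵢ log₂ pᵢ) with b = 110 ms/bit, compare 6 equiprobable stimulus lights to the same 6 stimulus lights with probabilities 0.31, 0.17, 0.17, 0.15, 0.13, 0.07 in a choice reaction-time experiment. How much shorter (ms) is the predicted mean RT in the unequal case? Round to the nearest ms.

14 ms

Equiprobable entropy H₀ = log₂ 6 = 2.5850 bits.
Skewed entropy H = −Σ pᵢ log₂ pᵢ = 2.4547 bits.
ΔRT = b·(H₀ − H) = 110 × 0.1303 = 14.33 ms.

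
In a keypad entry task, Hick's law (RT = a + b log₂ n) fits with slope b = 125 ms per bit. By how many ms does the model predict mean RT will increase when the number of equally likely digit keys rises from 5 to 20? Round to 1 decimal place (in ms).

250.0 ms

Only the slope matters, since a is common to both: ΔRT = b·log₂(n₂/n₁).
log₂(20) − log₂(5) = log₂(20/5) = log₂(4) = 2.
ΔRT = 125 × 2.0000 = 250.000 ms.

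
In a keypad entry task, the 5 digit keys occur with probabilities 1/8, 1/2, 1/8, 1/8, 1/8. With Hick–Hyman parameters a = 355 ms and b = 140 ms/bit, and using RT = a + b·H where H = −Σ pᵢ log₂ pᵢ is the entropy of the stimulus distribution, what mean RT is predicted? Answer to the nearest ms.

Each term −pᵢ log₂ pᵢ: 0.125·3 + 0.5·1 + 0.125·3 + 0.125·3 + 0.125·3; summed, H = 2.000 bits.
Mean RT = a + bH = 355 + 140·2.000 = 635.00 ms.

635 ms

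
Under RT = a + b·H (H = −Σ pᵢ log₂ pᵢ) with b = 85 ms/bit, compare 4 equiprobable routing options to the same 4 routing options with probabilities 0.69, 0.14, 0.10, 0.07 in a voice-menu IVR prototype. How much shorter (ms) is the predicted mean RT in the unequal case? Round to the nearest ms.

54 ms

The RT saving is b·ΔH. Equiprobable H₀ = log₂(4) = 2.0000 bits; with the given probabilities H = 1.3672 bits.
b·(H₀ − H) = 85 × (2.0000 − 1.3672) = 53.78 ms.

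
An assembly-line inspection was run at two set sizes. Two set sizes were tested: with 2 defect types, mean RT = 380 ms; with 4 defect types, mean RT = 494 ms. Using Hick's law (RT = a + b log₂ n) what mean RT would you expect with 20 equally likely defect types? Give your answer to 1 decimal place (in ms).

758.7 ms

Fit slope and intercept:
  b = (494 − 380) / (log₂ 4 − log₂ 2) = 114 / (2 − 1) = 114.000 ms/bit
  a = 380 − 114.000 × 1 = 266.000 ms
Then RT(20) = 266.000 + 114.000 × log₂ 20 = 266.000 + 114.000 × 4.3219 ≈ 758.700 ms.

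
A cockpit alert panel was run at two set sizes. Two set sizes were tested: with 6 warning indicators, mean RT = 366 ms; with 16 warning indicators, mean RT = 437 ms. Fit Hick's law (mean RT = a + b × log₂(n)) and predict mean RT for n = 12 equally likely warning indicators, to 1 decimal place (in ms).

416.2 ms

Solve the two-equation system in a and b:
  b = (437 − 366) / (log₂ 16 − log₂ 6) = 71 / (4 − 2.5850) = 50.175 ms/bit
  a = 366 − 50.175 × 2.5850 = 236.299 ms
Then RT(12) = 236.299 + 50.175 × log₂ 12 = 236.299 + 50.175 × 3.5850 ≈ 416.175 ms.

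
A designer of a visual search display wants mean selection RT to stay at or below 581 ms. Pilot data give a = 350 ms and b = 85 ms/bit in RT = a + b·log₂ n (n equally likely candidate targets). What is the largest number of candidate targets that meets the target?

6

85·log₂ n ≤ 581 − 350 = 231, giving log₂ n ≤ 2.7176 and n ≤ 6.578. The largest whole number is 6.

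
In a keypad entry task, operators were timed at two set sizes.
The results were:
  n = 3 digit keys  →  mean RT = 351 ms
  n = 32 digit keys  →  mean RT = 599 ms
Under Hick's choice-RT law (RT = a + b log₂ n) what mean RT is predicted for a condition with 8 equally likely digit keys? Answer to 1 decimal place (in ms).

453.8 ms

Solve the two-equation system in a and b:
  b = (599 − 351) / (log₂ 32 − log₂ 3) = 248 / (5 − 1.5850) = 72.620 ms/bit
  a = 351 − 72.620 × 1.5850 = 235.900 ms
Then RT(8) = 235.900 + 72.620 × log₂ 8 = 235.900 + 72.620 × 3 ≈ 453.760 ms.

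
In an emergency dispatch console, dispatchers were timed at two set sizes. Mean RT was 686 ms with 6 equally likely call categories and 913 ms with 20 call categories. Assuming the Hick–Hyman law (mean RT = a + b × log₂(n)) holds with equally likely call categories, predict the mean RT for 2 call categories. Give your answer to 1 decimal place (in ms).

With log₂ n on the abscissa the relation is linear; from the two conditions:
  b = (913 − 686) / (log₂ 20 − log₂ 6) = 227 / (4.3219 − 2.5850) = 130.688 ms/bit
  a = 686 − 130.688 × 2.5850 = 348.177 ms
Then RT(2) = 348.177 + 130.688 × log₂ 2 = 348.177 + 130.688 × 1 ≈ 478.865 ms.

478.9 ms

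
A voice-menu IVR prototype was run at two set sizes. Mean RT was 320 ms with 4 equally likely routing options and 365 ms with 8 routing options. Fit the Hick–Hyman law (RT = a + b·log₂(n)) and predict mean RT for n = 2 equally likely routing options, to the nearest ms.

275 ms

Solve the two-equation system in a and b:
  b = (365 − 320) / (log₂ 8 − log₂ 4) = 45 / (3 − 2) = 45 ms/bit
  a = 320 − 45 × 2 = 230 ms
Then RT(2) = 230 + 45 × log₂ 2 = 230 + 45 × 1 ≈ 275.000 ms.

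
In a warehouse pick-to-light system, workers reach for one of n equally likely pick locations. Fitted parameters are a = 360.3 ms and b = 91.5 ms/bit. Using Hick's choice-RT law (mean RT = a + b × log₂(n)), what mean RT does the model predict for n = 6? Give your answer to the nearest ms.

log₂(6) = 2.5850 bits, so RT = 360.3 + 91.5 × 2.5850 ≈ 596.824 ms.

597 ms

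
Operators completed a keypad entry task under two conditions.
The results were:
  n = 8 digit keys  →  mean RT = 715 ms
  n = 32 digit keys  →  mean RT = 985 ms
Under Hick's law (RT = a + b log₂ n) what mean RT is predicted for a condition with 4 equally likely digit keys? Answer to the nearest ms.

RT is linear in log₂ n, so two points fix the line:
  b = (985 − 715) / (log₂ 32 − log₂ 8) = 270 / (5 − 3) = 135 ms/bit
  a = 715 − 135 × 3 = 310 ms
Then RT(4) = 310 + 135 × log₂ 4 = 310 + 135 × 2 ≈ 580.000 ms.

580 ms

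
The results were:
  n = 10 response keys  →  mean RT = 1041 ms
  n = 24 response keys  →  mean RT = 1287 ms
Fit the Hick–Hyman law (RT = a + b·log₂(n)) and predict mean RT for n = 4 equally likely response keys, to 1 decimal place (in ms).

783.5 ms

Fit slope and intercept:
  b = (1287 − 1041) / (log₂ 24 − log₂ 10) = 246 / (4.5850 − 3.3219) = 194.769 ms/bit
  a = 1041 − 194.769 × 3.3219 = 393.991 ms
Then RT(4) = 393.991 + 194.769 × log₂ 4 = 393.991 + 194.769 × 2 ≈ 783.529 ms.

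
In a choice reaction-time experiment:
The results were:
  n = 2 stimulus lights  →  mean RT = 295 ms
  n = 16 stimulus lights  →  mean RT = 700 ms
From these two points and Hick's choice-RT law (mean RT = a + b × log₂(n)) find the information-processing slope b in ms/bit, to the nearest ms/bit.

135 ms/bit

b = (RT₂ − RT₁)/(log₂ n₂ − log₂ n₁) = (700 − 295)/(4 − 1) = 135 ms/bit.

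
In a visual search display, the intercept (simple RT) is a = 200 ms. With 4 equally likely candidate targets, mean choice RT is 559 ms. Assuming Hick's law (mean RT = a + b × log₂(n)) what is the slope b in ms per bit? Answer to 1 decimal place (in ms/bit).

179.5 ms/bit

log₂(4) = 2 bits.
b = (RT − a)/log₂ n = (559 − 200) / 2 = 179.500 ms/bit.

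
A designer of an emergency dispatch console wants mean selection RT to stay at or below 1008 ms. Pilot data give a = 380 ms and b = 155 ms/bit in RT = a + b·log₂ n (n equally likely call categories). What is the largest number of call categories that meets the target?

16

155·log₂ n ≤ 1008 − 380 = 628, giving log₂ n ≤ 4.0516 and n ≤ 16.583. The largest whole number is 16.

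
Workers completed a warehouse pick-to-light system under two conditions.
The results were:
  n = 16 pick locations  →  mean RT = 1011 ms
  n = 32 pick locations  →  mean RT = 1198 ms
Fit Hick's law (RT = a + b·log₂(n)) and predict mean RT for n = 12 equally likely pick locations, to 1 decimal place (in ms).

933.4 ms

RT is linear in log₂ n, so two points fix the line:
  b = (1198 − 1011) / (log₂ 32 − log₂ 16) = 187 / (5 − 4) = 187.000 ms/bit
  a = 1011 − 187.000 × 4 = 263.000 ms
Then RT(12) = 263.000 + 187.000 × log₂ 12 = 263.000 + 187.000 × 3.5850 ≈ 933.388 ms.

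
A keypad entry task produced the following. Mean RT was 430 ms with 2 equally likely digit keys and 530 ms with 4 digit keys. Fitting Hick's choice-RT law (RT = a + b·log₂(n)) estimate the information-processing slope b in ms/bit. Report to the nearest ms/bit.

The slope on a log₂ axis is (530 − 430) / (2 − 1) = 100 ms/bit.

100 ms/bit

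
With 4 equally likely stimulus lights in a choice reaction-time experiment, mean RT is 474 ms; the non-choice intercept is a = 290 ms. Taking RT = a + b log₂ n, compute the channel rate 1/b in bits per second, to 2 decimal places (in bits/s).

b = (474 − 290)/log₂ 4 = 184/2 = 92.000 ms per bit = 0.09200 s/bit; the reciprocal is 10.870 bits/s.

10.87 bits/s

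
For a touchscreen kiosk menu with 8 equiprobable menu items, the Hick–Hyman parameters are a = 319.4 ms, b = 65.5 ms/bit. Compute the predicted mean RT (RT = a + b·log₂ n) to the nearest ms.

516 ms

log₂(8) = 3 bits, so RT = 319.4 + 65.5 × 3 ≈ 515.900 ms.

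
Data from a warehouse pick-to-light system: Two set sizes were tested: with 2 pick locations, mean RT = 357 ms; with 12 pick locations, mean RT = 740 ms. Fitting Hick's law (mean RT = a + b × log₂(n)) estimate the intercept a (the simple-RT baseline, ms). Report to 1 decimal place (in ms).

208.8 ms

b = (RT₂ − RT₁)/(log₂ n₂ − log₂ n₁) = (740 − 357)/(3.5850 − 1) = 148.165 ms/bit.
a = RT₁ − b·log₂ n₁ = 357 − 148.165 × 1 = 208.835 ms.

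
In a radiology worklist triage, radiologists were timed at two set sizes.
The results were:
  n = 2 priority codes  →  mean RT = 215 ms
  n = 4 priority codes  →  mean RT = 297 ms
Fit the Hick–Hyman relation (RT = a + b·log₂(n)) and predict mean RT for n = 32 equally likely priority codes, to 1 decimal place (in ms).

Solve the two-equation system in a and b:
  b = (297 − 215) / (log₂ 4 − log₂ 2) = 82 / (2 − 1) = 82.000 ms/bit
  a = 215 − 82.000 × 1 = 133.000 ms
Then RT(32) = 133.000 + 82.000 × log₂ 32 = 133.000 + 82.000 × 5 ≈ 543.000 ms.

543.0 ms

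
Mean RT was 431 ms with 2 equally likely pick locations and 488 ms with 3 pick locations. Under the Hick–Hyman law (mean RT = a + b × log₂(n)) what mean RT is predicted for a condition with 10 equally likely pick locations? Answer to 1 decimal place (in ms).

657.3 ms

Solve the two-equation system in a and b:
  b = (488 − 431) / (log₂ 3 − log₂ 2) = 57 / (1.5850 − 1) = 97.442 ms/bit
  a = 431 − 97.442 × 1 = 333.558 ms
Then RT(10) = 333.558 + 97.442 × log₂ 10 = 333.558 + 97.442 × 3.3219 ≈ 657.254 ms.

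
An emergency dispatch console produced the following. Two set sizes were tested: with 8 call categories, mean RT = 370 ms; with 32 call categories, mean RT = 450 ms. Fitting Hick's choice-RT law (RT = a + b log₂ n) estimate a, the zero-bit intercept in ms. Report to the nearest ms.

b = (RT₂ − RT₁)/(log₂ n₂ − log₂ n₁) = (450 − 370)/(5 − 3) = 40 ms/bit.
Intercept: a = 370 − 40·log₂(8) = 250.000 ms.

250 ms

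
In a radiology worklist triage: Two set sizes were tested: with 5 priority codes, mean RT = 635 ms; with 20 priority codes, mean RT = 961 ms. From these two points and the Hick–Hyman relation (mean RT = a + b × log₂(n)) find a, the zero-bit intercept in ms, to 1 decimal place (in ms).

256.5 ms

The slope on a log₂ axis is (961 − 635) / (4.3219 − 2.3219) = 163.000 ms/bit.
Intercept: a = 635 − 163.000·log₂(5) = 256.526 ms.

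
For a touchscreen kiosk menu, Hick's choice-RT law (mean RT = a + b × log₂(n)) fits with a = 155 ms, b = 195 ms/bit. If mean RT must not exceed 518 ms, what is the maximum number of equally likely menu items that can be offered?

3

Information budget: (518 − 155)/195 = 1.8615 bits, so n ≤ 2^1.8615 = 3.634 → at most 3.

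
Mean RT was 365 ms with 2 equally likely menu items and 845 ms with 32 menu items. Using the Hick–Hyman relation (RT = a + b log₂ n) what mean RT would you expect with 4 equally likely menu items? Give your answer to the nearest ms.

485 ms

Solve the two-equation system in a and b:
  b = (845 − 365) / (log₂ 32 − log₂ 2) = 480 / (5 − 1) = 120 ms/bit
  a = 365 − 120 × 1 = 245 ms
Then RT(4) = 245 + 120 × log₂ 4 = 245 + 120 × 2 ≈ 485.000 ms.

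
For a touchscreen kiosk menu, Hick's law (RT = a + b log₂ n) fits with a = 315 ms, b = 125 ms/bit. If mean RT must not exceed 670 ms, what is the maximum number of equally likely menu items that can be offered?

7

125·log₂ n ≤ 670 − 315 = 355, giving log₂ n ≤ 2.8400 and n ≤ 7.160. The largest whole number is 7.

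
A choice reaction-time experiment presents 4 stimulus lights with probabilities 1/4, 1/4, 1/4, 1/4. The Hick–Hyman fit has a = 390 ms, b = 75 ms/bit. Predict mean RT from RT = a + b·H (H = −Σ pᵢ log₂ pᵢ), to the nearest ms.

540 ms

H = −Σ pᵢ log₂ pᵢ = 0.25·2 + 0.25·2 + 0.25·2 + 0.25·2 = 2.000 bits.
RT = 390 + 75 × 2.000 = 540.00 ms.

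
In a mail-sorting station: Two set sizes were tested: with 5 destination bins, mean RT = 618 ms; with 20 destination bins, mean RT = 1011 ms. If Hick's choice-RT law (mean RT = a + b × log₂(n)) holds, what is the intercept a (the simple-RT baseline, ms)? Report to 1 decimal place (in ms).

161.7 ms

Slope: b = (1011 − 618) / (log₂ 20 − log₂ 5) = 393/2.0000 = 196.500 ms/bit.
a = RT₁ − b·log₂ n₁ = 618 − 196.500 × 2.3219 = 161.741 ms.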